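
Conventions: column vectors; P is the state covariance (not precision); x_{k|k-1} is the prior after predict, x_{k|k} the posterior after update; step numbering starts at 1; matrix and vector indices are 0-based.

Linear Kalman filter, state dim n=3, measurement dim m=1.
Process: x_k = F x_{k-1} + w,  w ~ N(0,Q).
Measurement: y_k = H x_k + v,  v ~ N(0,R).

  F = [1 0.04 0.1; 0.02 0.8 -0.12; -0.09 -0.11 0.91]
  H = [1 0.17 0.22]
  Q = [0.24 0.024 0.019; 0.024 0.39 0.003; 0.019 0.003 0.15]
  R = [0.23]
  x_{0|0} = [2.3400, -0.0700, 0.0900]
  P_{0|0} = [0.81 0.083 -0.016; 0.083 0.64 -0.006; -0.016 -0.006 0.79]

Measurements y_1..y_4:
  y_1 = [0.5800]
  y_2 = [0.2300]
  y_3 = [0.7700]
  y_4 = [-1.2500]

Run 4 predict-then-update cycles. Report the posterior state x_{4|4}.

step 1: x^-=[2.3462, -0.0200, -0.1210]  P^-=[1.0623 0.1191 -0.0088; 0.1191 0.8152 -0.1521; -0.0088 -0.1521 0.8240]  S=[1.3810]  K=[0.7825; 0.1624; 0.1061]  nu=[-1.7362]  x^+=[0.9876, -0.3019, -0.3053]  P^+=[0.2167 -0.0563 -0.1235; -0.0563 0.7788 -0.1759; -0.1235 -0.1759 0.8084]
step 2: x^-=[0.9450, -0.1851, -0.3335]  P^-=[0.4354 -0.0002 -0.0397; -0.0002 0.9327 -0.2840; -0.0397 -0.2840 0.8850]  S=[0.6964]  K=[0.6126; 0.1376; 0.1532]  nu=[-0.6102]  x^+=[0.5712, -0.2691, -0.4270]  P^+=[0.1740 -0.0590 -0.1051; -0.0590 0.9195 -0.2987; -0.1051 -0.2987 0.8686]
step 3: x^-=[0.5177, -0.1526, -0.4103]  P^-=[0.3961 -0.0108 -0.0172; -0.0108 1.0470 -0.3931; -0.0172 -0.3931 0.9577]  S=[0.6620]  K=[0.5898; 0.1219; 0.1913]  nu=[0.3685]  x^+=[0.7351, -0.1077, -0.3399]  P^+=[0.1658 -0.0584 -0.0919; -0.0584 1.0372 -0.4086; -0.0919 -0.4086 0.9335]
step 4: x^-=[0.6968, -0.0307, -0.3636]  P^-=[0.3905 -0.0173 -0.0021; -0.0173 1.1443 -0.4917; -0.0021 -0.4917 1.0326]  S=[0.6599]  K=[0.5865; 0.1046; 0.2144]  nu=[-1.8616]  x^+=[-0.3951, -0.2254, -0.7627]  P^+=[0.1634 -0.0578 -0.0851; -0.0578 1.1371 -0.5065; -0.0851 -0.5065 1.0023]

x_post = [-0.3951, -0.2254, -0.7627]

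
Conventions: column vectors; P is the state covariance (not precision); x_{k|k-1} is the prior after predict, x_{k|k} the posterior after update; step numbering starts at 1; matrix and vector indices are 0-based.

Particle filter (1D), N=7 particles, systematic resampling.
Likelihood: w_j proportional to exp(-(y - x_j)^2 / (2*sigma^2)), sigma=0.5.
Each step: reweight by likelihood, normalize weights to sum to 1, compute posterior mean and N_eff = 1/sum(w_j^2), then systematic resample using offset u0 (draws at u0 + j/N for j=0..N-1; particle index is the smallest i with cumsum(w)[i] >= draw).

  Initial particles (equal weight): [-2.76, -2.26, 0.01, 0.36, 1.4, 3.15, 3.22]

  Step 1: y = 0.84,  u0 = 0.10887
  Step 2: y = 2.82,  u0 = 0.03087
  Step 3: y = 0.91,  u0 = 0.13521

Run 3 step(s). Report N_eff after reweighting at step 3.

step 1: w=[0.0000, 0.0000, 0.1779, 0.4451, 0.3769, 0.0000, 0.0000]  mean=0.6898  Neff=2.6891  idx=[2, 3, 3, 3, 4, 4, 4]
step 2: w=[0.0000, 0.0001, 0.0001, 0.0001, 0.3332, 0.3332, 0.3332]  mean=1.3997  Neff=3.0019  idx=[4, 4, 4, 5, 5, 6, 6]
step 3: w=[0.1429, 0.1429, 0.1429, 0.1429, 0.1429, 0.1429, 0.1429]  mean=1.4000  Neff=7.0000  idx=[0, 1, 2, 3, 4, 5, 6]

N_eff = 7.0000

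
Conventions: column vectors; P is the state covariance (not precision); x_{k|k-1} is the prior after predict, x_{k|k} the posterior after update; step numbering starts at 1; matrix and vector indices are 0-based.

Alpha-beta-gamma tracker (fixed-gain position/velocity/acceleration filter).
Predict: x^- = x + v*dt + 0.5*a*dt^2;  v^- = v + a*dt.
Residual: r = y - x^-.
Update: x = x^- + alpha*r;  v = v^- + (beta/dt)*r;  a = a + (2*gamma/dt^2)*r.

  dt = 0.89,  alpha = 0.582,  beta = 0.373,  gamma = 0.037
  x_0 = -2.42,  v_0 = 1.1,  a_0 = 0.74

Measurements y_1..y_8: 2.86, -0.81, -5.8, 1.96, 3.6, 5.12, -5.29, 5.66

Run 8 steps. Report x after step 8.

step 1: x_pred=-1.1479  r=4.0079  x^+=1.1847  v^+=3.4383  a^+=1.1144
step 2: x_pred=4.6862  r=-5.4962  x^+=1.4874  v^+=2.1267  a^+=0.6010
step 3: x_pred=3.6182  r=-9.4182  x^+=-1.8632  v^+=-1.2856  a^+=-0.2789
step 4: x_pred=-3.1178  r=5.0778  x^+=-0.1625  v^+=0.5943  a^+=0.1955
step 5: x_pred=0.4438  r=3.1562  x^+=2.2807  v^+=2.0910  a^+=0.4903
step 6: x_pred=4.3359  r=0.7841  x^+=4.7923  v^+=2.8560  a^+=0.5636
step 7: x_pred=7.5573  r=-12.8473  x^+=0.0802  v^+=-2.0267  a^+=-0.6366
step 8: x_pred=-1.9757  r=7.6357  x^+=2.4683  v^+=0.6068  a^+=0.0767

x_post = 2.4683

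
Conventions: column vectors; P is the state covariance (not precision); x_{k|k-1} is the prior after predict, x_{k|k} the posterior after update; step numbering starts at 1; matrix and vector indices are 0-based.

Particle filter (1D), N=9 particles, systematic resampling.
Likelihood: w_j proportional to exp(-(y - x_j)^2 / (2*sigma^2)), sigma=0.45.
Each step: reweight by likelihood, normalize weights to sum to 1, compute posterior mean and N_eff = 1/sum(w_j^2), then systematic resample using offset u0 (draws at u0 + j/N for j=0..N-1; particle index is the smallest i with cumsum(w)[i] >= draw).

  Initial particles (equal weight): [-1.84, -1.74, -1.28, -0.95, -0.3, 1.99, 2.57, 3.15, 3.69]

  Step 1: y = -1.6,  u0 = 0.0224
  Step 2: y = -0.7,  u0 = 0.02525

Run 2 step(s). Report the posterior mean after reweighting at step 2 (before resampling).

post_mean = -1.2220

step 1: w=[0.2926, 0.3214, 0.2620, 0.1188, 0.0052, 0.0000, 0.0000, 0.0000, 0.0000]  mean=-1.5474  Neff=3.6807  idx=[0, 0, 0, 1, 1, 1, 2, 2, 3]
step 2: w=[0.0196, 0.0196, 0.0196, 0.0336, 0.0336, 0.0336, 0.2118, 0.2118, 0.4165]  mean=-1.2220  Neff=3.7343  idx=[1, 5, 6, 6, 7, 7, 8, 8, 8]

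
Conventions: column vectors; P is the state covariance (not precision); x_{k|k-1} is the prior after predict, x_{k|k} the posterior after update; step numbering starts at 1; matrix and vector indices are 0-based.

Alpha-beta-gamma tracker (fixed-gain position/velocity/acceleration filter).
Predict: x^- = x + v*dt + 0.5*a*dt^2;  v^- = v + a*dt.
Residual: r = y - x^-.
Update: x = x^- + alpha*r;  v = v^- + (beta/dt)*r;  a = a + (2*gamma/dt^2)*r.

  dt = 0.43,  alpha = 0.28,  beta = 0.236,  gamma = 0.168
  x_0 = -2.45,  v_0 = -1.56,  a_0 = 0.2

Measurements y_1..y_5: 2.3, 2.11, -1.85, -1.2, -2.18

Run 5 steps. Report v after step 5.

step 1: x_pred=-3.1023  r=5.4023  x^+=-1.5897  v^+=1.4910  a^+=10.0171
step 2: x_pred=-0.0225  r=2.1325  x^+=0.5746  v^+=6.9687  a^+=13.8922
step 3: x_pred=4.8555  r=-6.7055  x^+=2.9780  v^+=9.2621  a^+=1.7069
step 4: x_pred=7.1185  r=-8.3185  x^+=4.7893  v^+=5.4306  a^+=-13.4094
step 5: x_pred=5.8848  r=-8.0648  x^+=3.6266  v^+=-4.7617  a^+=-28.0647

v_post = -4.7617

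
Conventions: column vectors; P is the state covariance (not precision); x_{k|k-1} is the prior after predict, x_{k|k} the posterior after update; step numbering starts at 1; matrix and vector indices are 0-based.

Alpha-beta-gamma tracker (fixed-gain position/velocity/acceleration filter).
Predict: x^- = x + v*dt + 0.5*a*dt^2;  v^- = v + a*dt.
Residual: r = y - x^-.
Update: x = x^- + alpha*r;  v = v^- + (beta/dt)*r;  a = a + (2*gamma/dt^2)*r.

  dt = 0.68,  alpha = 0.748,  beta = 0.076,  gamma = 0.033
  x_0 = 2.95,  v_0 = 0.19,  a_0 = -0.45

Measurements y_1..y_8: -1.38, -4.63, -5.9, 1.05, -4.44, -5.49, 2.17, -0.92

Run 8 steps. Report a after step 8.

a_post = 1.2925

step 1: x_pred=2.9752  r=-4.3552  x^+=-0.2825  v^+=-0.6028  a^+=-1.0716
step 2: x_pred=-0.9401  r=-3.6899  x^+=-3.7002  v^+=-1.7439  a^+=-1.5983
step 3: x_pred=-5.2555  r=-0.6445  x^+=-5.7376  v^+=-2.9027  a^+=-1.6903
step 4: x_pred=-8.1022  r=9.1522  x^+=-1.2564  v^+=-3.0292  a^+=-0.3840
step 5: x_pred=-3.4050  r=-1.0350  x^+=-4.1792  v^+=-3.4060  a^+=-0.5317
step 6: x_pred=-6.6182  r=1.1282  x^+=-5.7743  v^+=-3.6414  a^+=-0.3707
step 7: x_pred=-8.3362  r=10.5062  x^+=-0.4776  v^+=-2.7193  a^+=1.1289
step 8: x_pred=-2.0657  r=1.1457  x^+=-1.2087  v^+=-1.8236  a^+=1.2925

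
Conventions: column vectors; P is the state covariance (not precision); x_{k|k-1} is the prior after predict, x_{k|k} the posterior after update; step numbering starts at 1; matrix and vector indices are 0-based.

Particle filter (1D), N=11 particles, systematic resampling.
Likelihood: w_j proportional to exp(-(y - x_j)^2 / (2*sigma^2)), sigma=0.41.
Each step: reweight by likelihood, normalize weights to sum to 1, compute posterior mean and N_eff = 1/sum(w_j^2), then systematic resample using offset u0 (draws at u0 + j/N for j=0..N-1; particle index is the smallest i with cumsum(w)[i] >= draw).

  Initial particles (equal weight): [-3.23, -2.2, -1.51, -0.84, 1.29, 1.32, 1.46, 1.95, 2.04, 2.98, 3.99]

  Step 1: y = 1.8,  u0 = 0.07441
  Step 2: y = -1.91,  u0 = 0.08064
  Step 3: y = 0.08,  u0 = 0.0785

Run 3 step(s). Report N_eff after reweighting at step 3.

N_eff = 10.3913

step 1: w=[0.0000, 0.0000, 0.0000, 0.0000, 0.1330, 0.1453, 0.2045, 0.2697, 0.2429, 0.0046, 0.0000]  mean=1.6971  Neff=4.7084  idx=[4, 5, 5, 6, 6, 7, 7, 7, 8, 8, 8]
step 2: w=[0.4548, 0.2562, 0.2562, 0.0164, 0.0164, 0.0000, 0.0000, 0.0000, 0.0000, 0.0000, 0.0000]  mean=1.3110  Neff=2.9530  idx=[0, 0, 0, 0, 0, 1, 1, 2, 2, 2, 4]
step 3: w=[0.1077, 0.1077, 0.1077, 0.1077, 0.1077, 0.0865, 0.0865, 0.0865, 0.0865, 0.0865, 0.0291]  mean=1.3079  Neff=10.3913  idx=[0, 1, 2, 3, 4, 4, 5, 7, 8, 9, 10]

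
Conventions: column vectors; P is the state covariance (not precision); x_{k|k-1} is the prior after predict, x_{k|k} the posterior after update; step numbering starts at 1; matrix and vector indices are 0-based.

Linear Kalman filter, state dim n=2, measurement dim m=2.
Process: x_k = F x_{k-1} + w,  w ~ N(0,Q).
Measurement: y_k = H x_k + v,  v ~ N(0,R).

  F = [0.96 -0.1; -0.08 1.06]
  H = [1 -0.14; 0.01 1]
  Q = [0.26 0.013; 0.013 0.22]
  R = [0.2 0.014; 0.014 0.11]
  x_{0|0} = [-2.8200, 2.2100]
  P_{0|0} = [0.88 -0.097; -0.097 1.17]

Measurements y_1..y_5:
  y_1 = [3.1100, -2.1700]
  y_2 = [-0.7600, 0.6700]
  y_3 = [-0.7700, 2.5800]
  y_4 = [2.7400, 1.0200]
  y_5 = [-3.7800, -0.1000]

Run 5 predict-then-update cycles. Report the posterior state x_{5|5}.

x_post = [-1.8844, 0.4032]

step 1: x^-=[-2.9282, 2.5682]  P^-=[1.1013 -0.2781; -0.2781 1.5567]  S=[1.4097 -0.4706; -0.4706 1.6612]  K=[0.8341 0.0755; -0.0437 0.9230]  nu=[6.3977, -4.7089]  x^+=[2.0524, -2.0579]  P^+=[0.1704 0.0183; 0.0183 0.1007]
step 2: x^-=[2.1761, -2.3456]  P^-=[0.4146 0.0080; 0.0080 0.3312]  S=[0.6188 -0.0202; -0.0202 0.4414]  K=[0.6700 0.0582; -0.0375 0.7488]  nu=[-3.2645, 2.9938]  x^+=[0.1631, 0.0186]  P^+=[0.1368 0.0144; 0.0144 0.0817]
step 3: x^-=[0.1547, 0.0067]  P^-=[0.3842 0.0086; 0.0086 0.3102]  S=[0.5878 -0.0170; -0.0170 0.4204]  K=[0.6531 0.0560; -0.0379 0.7365]  nu=[-0.9238, 2.5717]  x^+=[-0.3045, 1.9360]  P^+=[0.1334 0.0140; 0.0140 0.0803]
step 4: x^-=[-0.4860, 2.0765]  P^-=[0.3810 0.0086; 0.0086 0.3088]  S=[0.5847 -0.0169; -0.0169 0.4190]  K=[0.6512 0.0558; -0.0381 0.7356]  nu=[3.5167, -1.0516]  x^+=[1.7456, 1.1690]  P^+=[0.1330 0.0139; 0.0139 0.0802]
step 5: x^-=[1.5589, 1.0995]  P^-=[0.3807 0.0086; 0.0086 0.3087]  S=[0.5843 -0.0169; -0.0169 0.4189]  K=[0.6510 0.0557; -0.0381 0.7356]  nu=[-5.1849, -1.2151]  x^+=[-1.8844, 0.4032]  P^+=[0.1329 0.0139; 0.0139 0.0802]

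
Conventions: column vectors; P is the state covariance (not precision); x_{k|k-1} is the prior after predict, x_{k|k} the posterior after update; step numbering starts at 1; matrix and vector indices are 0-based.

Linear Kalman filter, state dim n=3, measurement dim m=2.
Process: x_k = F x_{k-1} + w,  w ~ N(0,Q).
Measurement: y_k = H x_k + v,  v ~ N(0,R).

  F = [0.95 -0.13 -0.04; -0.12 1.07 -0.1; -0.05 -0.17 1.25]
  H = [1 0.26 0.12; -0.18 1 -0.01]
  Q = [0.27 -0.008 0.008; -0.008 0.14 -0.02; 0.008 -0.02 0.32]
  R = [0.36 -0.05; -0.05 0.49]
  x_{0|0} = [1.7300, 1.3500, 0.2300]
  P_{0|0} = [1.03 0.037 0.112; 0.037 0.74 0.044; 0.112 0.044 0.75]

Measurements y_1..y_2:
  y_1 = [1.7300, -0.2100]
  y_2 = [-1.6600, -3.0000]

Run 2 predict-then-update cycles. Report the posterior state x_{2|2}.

step 1: x^-=[1.4588, 1.2139, -0.0285]  P^-=[1.1961 -0.1986 0.0586; -0.1986 0.9933 -0.2000; 0.0586 -0.2000 1.4838]  S=[1.5429 -0.2234; -0.2234 1.5979]  K=[0.7234 -0.1582; 0.1190 0.6619; 0.1013 -0.1269]  nu=[-0.0410, -1.1616]  x^+=[1.6129, 0.4402, 0.1148]  P^+=[0.2975 -0.0612 -0.1106; -0.0612 0.3066 -0.0728; -0.1106 -0.0728 1.4365]
step 2: x^-=[1.4705, 0.2660, -0.0120]  P^-=[0.5688 -0.1299 -0.1820; -0.1299 0.5384 -0.3341; -0.1820 -0.3341 2.6178]  S=[0.8708 -0.1728; -0.1728 1.0998]  K=[0.5654 -0.1207; 0.0697 0.5247; -0.0073 -0.2989]  nu=[-3.1982, -3.0014]  x^+=[0.0246, -1.5319, 0.9085]  P^+=[0.2508 -0.0447 -0.2471; -0.0447 0.2439 -0.1654; -0.2471 -0.1654 2.5202]

x_post = [0.0246, -1.5319, 0.9085]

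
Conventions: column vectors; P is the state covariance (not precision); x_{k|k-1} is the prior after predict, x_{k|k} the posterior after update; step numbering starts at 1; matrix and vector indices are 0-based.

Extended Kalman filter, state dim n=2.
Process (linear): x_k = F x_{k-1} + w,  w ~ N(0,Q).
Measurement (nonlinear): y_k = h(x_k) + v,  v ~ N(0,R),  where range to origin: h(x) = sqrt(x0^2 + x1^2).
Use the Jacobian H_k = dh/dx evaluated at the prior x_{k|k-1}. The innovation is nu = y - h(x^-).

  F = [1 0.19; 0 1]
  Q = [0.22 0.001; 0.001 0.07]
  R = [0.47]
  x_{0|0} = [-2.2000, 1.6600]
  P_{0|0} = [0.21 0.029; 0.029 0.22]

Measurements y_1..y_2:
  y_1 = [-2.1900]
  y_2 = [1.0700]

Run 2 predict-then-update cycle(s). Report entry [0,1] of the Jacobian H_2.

H_jac[0,1] = 0.9997

step 1: x^-=[-1.8846, 1.6600]  P^-=[0.4490 0.0718; 0.0718 0.2900]  H_jac=[-0.7504 0.6610]  S=[0.7783]  K=[-0.3719; 0.1771]  nu=[-4.7014]  x^+=[-0.1361, 0.8276]  P^+=[0.3413 0.1230; 0.1230 0.2656]
step 2: x^-=[0.0211, 0.8276]  P^-=[0.6177 0.1745; 0.1745 0.3356]  H_jac=[0.0255 0.9997]  S=[0.8147]  K=[0.2335; 0.4173]  nu=[0.2422]  x^+=[0.0776, 0.9286]  P^+=[0.5733 0.0951; 0.0951 0.1938]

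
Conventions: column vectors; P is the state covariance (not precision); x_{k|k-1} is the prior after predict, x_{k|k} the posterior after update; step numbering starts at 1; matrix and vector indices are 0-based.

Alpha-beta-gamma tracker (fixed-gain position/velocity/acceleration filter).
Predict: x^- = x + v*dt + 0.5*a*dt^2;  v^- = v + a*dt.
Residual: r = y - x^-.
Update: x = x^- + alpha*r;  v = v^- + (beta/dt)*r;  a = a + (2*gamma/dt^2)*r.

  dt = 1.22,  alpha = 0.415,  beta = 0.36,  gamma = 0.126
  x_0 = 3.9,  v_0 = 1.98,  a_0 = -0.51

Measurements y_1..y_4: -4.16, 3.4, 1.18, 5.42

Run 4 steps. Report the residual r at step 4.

step 1: x_pred=5.9361  r=-10.0961  x^+=1.7462  v^+=-1.6214  a^+=-2.2194
step 2: x_pred=-1.8835  r=5.2835  x^+=0.3091  v^+=-2.7699  a^+=-1.3248
step 3: x_pred=-4.0561  r=5.2361  x^+=-1.8831  v^+=-2.8411  a^+=-0.4383
step 4: x_pred=-5.6754  r=11.0954  x^+=-1.0708  v^+=-0.1018  a^+=1.4403

resid = 11.0954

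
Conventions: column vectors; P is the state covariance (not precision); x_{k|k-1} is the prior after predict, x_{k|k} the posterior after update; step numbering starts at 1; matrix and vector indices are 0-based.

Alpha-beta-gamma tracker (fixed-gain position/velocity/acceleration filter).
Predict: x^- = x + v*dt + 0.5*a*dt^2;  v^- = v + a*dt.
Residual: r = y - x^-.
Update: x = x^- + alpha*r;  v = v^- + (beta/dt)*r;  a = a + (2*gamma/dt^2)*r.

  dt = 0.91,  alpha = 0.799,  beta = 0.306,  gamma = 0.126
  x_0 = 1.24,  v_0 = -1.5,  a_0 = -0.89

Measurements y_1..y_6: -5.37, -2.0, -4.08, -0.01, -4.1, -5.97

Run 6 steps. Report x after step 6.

step 1: x_pred=-0.4935  r=-4.8765  x^+=-4.3898  v^+=-3.9497  a^+=-2.3740
step 2: x_pred=-8.9670  r=6.9670  x^+=-3.4004  v^+=-3.7673  a^+=-0.2538
step 3: x_pred=-6.9337  r=2.8537  x^+=-4.6536  v^+=-3.0387  a^+=0.6146
step 4: x_pred=-7.1643  r=7.1543  x^+=-1.4480  v^+=-0.0737  a^+=2.7917
step 5: x_pred=-0.3592  r=-3.7408  x^+=-3.3481  v^+=1.2089  a^+=1.6533
step 6: x_pred=-1.5635  r=-4.4065  x^+=-5.0843  v^+=1.2316  a^+=0.3124

x_post = -5.0843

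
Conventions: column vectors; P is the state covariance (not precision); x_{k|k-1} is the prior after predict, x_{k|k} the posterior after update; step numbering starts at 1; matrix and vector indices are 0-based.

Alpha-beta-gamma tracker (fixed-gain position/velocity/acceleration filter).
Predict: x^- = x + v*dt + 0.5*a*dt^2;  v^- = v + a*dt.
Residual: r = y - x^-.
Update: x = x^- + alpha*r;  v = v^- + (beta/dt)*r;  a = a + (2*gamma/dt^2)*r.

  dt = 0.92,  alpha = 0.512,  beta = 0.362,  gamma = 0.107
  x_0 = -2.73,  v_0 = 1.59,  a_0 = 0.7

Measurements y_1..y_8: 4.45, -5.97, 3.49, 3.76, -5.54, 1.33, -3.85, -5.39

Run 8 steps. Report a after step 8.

step 1: x_pred=-0.9710  r=5.4210  x^+=1.8046  v^+=4.3670  a^+=2.0706
step 2: x_pred=6.6985  r=-12.6685  x^+=0.2122  v^+=1.2872  a^+=-1.1324
step 3: x_pred=0.9172  r=2.5728  x^+=2.2345  v^+=1.2577  a^+=-0.4820
step 4: x_pred=3.1876  r=0.5724  x^+=3.4807  v^+=1.0395  a^+=-0.3372
step 5: x_pred=4.2943  r=-9.8343  x^+=-0.7409  v^+=-3.1403  a^+=-2.8237
step 6: x_pred=-4.8249  r=6.1549  x^+=-1.6736  v^+=-3.3163  a^+=-1.2675
step 7: x_pred=-5.2610  r=1.4110  x^+=-4.5386  v^+=-3.9272  a^+=-0.9108
step 8: x_pred=-8.5370  r=3.1470  x^+=-6.9257  v^+=-3.5268  a^+=-0.1151

a_post = -0.1151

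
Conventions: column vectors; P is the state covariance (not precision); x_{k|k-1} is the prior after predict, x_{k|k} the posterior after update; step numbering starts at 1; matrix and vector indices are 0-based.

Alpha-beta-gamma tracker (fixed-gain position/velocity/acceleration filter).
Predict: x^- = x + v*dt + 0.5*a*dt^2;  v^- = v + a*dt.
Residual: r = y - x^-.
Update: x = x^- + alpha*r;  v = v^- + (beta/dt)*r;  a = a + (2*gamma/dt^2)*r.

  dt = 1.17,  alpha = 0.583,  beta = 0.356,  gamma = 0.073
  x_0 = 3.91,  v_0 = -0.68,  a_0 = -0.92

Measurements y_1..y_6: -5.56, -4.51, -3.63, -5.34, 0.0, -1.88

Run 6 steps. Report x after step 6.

step 1: x_pred=2.4847  r=-8.0447  x^+=-2.2054  v^+=-4.2042  a^+=-1.7780
step 2: x_pred=-8.3412  r=3.8312  x^+=-6.1076  v^+=-5.1187  a^+=-1.3694
step 3: x_pred=-13.0338  r=9.4038  x^+=-7.5514  v^+=-3.8596  a^+=-0.3664
step 4: x_pred=-12.3179  r=6.9779  x^+=-8.2498  v^+=-2.1651  a^+=0.3778
step 5: x_pred=-10.5244  r=10.5244  x^+=-4.3887  v^+=1.4792  a^+=1.5003
step 6: x_pred=-1.6311  r=-0.2489  x^+=-1.7762  v^+=3.1588  a^+=1.4737

x_post = -1.7762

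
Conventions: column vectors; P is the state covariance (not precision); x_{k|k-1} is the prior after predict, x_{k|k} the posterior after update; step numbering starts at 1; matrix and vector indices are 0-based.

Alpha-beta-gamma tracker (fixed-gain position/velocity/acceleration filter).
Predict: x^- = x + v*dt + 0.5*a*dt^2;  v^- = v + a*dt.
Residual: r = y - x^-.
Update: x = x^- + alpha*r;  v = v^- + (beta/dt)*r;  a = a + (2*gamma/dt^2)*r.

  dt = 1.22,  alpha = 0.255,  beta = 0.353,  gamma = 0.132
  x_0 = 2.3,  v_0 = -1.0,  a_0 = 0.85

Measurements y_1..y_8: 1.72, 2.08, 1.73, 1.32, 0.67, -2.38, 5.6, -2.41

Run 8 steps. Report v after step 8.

v_post = -1.6348

step 1: x_pred=1.7126  r=0.0074  x^+=1.7145  v^+=0.0391  a^+=0.8513
step 2: x_pred=2.3958  r=-0.3158  x^+=2.3153  v^+=0.9864  a^+=0.7953
step 3: x_pred=4.1105  r=-2.3805  x^+=3.5035  v^+=1.2679  a^+=0.3731
step 4: x_pred=5.3279  r=-4.0079  x^+=4.3059  v^+=0.5634  a^+=-0.3378
step 5: x_pred=4.7418  r=-4.0718  x^+=3.7035  v^+=-1.0269  a^+=-1.0600
step 6: x_pred=1.6617  r=-4.0417  x^+=0.6311  v^+=-3.4896  a^+=-1.7769
step 7: x_pred=-4.9487  r=10.5487  x^+=-2.2588  v^+=-2.6053  a^+=0.0941
step 8: x_pred=-5.3672  r=2.9572  x^+=-4.6131  v^+=-1.6348  a^+=0.6186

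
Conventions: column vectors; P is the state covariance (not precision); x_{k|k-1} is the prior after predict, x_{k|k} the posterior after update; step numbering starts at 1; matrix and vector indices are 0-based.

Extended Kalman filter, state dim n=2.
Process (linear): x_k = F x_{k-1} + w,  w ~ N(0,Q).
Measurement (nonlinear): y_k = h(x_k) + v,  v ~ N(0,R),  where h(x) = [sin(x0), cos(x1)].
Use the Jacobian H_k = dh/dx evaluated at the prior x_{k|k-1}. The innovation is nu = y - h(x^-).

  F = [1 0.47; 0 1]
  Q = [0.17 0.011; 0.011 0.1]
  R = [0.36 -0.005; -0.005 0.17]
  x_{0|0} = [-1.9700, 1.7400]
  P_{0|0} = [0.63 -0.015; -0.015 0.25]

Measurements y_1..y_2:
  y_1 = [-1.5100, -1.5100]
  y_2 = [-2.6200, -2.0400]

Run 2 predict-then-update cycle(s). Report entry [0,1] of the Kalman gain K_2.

step 1: x^-=[-1.1522, 1.7400]  P^-=[0.8411 0.1135; 0.1135 0.3500]  H_jac=[0.4065 0.0000; 0.0000 -0.9857]  S=[0.4990 -0.0505; -0.0505 0.5101]  K=[0.6697 -0.1531; 0.0243 -0.6740]  nu=[-0.5963, -1.3416]  x^+=[-1.3462, 2.6297]  P^+=[0.5950 0.0298; 0.0298 0.1164]
step 2: x^-=[-0.1103, 2.6297]  P^-=[0.8187 0.0955; 0.0955 0.2164]  H_jac=[0.9939 0.0000; 0.0000 -0.4898]  S=[1.1688 -0.0515; -0.0515 0.2219]  K=[0.6940 -0.0497; 0.0608 -0.4635]  nu=[-2.5100, -1.1682]  x^+=[-1.7942, 3.0186]  P^+=[0.2516 0.0243; 0.0243 0.1615]

K[0,1] = -0.0497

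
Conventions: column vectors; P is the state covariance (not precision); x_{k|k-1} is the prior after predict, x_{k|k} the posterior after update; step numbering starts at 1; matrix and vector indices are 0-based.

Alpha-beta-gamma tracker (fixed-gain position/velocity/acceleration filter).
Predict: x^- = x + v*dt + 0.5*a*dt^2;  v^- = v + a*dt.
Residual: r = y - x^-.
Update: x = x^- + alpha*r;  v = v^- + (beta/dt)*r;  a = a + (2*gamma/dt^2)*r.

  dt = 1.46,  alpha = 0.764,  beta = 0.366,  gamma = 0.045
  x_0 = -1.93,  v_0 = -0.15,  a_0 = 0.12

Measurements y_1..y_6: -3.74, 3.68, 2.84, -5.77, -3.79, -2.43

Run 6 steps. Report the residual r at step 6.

resid = 3.1406

step 1: x_pred=-2.0211  r=-1.7189  x^+=-3.3343  v^+=-0.4057  a^+=0.0474
step 2: x_pred=-3.8761  r=7.5561  x^+=1.8968  v^+=1.5577  a^+=0.3665
step 3: x_pred=4.5616  r=-1.7216  x^+=3.2463  v^+=1.6612  a^+=0.2938
step 4: x_pred=5.9847  r=-11.7547  x^+=-2.9959  v^+=-0.8566  a^+=-0.2025
step 5: x_pred=-4.4625  r=0.6725  x^+=-3.9487  v^+=-0.9838  a^+=-0.1741
step 6: x_pred=-5.5706  r=3.1406  x^+=-3.1712  v^+=-0.4507  a^+=-0.0415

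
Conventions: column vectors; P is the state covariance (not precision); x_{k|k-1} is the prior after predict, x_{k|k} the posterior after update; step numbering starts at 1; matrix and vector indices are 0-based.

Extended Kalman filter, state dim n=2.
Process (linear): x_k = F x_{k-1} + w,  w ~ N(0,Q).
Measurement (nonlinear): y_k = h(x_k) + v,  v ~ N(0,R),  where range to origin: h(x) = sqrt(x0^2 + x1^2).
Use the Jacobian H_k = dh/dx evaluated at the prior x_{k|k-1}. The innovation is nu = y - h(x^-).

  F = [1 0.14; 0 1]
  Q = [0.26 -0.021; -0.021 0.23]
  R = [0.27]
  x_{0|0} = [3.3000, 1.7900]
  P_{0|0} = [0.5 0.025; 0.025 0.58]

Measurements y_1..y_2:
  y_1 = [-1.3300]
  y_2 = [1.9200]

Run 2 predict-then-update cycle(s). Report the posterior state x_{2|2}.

x_post = [0.3393, -1.5108]

step 1: x^-=[3.5506, 1.7900]  P^-=[0.7784 0.0852; 0.0852 0.8100]  H_jac=[0.8929 0.4502]  S=[1.1233]  K=[0.6529; 0.3923]  nu=[-5.3063]  x^+=[0.0861, -0.2919]  P^+=[0.2995 -0.2025; -0.2025 0.6371]
step 2: x^-=[0.0452, -0.2919]  P^-=[0.5153 -0.1344; -0.1344 0.8671]  H_jac=[0.1531 -0.9882]  S=[1.1695]  K=[0.1810; -0.7503]  nu=[1.6246]  x^+=[0.3393, -1.5108]  P^+=[0.4770 0.0244; 0.0244 0.2088]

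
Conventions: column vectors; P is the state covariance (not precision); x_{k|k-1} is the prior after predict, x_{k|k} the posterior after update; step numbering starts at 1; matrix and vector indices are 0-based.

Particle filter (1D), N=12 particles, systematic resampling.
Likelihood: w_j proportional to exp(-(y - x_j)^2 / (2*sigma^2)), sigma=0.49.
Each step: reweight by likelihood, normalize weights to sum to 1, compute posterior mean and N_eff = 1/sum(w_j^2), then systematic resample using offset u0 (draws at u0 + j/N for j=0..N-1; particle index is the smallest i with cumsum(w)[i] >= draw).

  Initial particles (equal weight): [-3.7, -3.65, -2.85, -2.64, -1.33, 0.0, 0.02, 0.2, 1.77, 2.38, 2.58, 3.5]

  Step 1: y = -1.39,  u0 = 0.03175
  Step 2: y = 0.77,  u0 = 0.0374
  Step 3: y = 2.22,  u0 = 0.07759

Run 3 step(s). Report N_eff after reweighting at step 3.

step 1: w=[0.0000, 0.0000, 0.0109, 0.0357, 0.9173, 0.0165, 0.0147, 0.0048, 0.0000, 0.0000, 0.0000, 0.0000]  mean=-1.3443  Neff=1.1857  idx=[3, 4, 4, 4, 4, 4, 4, 4, 4, 4, 4, 4]
step 2: w=[0.0000, 0.0909, 0.0909, 0.0909, 0.0909, 0.0909, 0.0909, 0.0909, 0.0909, 0.0909, 0.0909, 0.0909]  mean=-1.3300  Neff=11.0000  idx=[1, 2, 3, 4, 5, 5, 6, 7, 8, 9, 10, 11]
step 3: w=[0.0833, 0.0833, 0.0833, 0.0833, 0.0833, 0.0833, 0.0833, 0.0833, 0.0833, 0.0833, 0.0833, 0.0833]  mean=-1.3300  Neff=12.0000  idx=[0, 1, 2, 3, 4, 5, 6, 7, 8, 9, 10, 11]

N_eff = 12.0000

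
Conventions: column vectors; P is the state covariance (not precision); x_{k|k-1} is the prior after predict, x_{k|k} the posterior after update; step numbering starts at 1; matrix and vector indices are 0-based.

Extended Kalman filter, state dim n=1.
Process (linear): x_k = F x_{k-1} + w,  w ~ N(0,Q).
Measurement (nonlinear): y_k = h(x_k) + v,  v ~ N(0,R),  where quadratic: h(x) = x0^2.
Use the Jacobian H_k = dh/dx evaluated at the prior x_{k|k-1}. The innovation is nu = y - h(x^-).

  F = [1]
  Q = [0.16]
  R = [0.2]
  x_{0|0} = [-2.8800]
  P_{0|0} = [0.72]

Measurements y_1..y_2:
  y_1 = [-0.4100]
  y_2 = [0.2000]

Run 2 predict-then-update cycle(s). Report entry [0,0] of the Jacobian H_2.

H_jac[0,0] = -2.7582

step 1: x^-=[-2.8800]  P^-=[0.8800]  H_jac=[-5.7600]  S=[29.3963]  K=[-0.1724]  nu=[-8.7044]  x^+=[-1.3791]  P^+=[0.0060]
step 2: x^-=[-1.3791]  P^-=[0.1660]  H_jac=[-2.7582]  S=[1.4628]  K=[-0.3130]  nu=[-1.7019]  x^+=[-0.8464]  P^+=[0.0227]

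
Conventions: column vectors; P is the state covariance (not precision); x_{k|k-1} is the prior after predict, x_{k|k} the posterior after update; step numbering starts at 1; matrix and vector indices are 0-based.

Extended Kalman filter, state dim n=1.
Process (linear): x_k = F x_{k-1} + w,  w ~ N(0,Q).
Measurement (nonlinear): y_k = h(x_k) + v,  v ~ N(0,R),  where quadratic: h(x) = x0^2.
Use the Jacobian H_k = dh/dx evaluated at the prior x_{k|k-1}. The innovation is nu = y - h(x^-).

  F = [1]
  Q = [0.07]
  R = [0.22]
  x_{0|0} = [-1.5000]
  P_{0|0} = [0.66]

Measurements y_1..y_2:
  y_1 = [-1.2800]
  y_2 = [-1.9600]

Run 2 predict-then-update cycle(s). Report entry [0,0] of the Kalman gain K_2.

step 1: x^-=[-1.5000]  P^-=[0.7300]  H_jac=[-3.0000]  S=[6.7900]  K=[-0.3225]  nu=[-3.5300]  x^+=[-0.3615]  P^+=[0.0237]
step 2: x^-=[-0.3615]  P^-=[0.0937]  H_jac=[-0.7229]  S=[0.2689]  K=[-0.2517]  nu=[-2.0907]  x^+=[0.1648]  P^+=[0.0766]

K[0,0] = -0.2517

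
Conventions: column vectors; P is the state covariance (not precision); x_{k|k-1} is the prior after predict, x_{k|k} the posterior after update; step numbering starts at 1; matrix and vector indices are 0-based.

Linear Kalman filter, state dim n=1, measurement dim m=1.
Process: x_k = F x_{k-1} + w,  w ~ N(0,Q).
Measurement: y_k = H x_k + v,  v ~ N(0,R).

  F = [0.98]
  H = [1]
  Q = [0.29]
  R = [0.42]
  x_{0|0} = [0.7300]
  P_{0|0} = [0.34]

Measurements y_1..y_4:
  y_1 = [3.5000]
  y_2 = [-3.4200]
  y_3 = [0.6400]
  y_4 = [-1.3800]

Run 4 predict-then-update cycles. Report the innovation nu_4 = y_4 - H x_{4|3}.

innov = [-1.3457]

step 1: x^-=[0.7154]  P^-=[0.6165]  S=[1.0365]  K=[0.5948]  nu=[2.7846]  x^+=[2.3717]  P^+=[0.2498]
step 2: x^-=[2.3243]  P^-=[0.5299]  S=[0.9499]  K=[0.5579]  nu=[-5.7443]  x^+=[-0.8802]  P^+=[0.2343]
step 3: x^-=[-0.8626]  P^-=[0.5150]  S=[0.9350]  K=[0.5508]  nu=[1.5026]  x^+=[-0.0350]  P^+=[0.2313]
step 4: x^-=[-0.0343]  P^-=[0.5122]  S=[0.9322]  K=[0.5494]  nu=[-1.3457]  x^+=[-0.7737]  P^+=[0.2308]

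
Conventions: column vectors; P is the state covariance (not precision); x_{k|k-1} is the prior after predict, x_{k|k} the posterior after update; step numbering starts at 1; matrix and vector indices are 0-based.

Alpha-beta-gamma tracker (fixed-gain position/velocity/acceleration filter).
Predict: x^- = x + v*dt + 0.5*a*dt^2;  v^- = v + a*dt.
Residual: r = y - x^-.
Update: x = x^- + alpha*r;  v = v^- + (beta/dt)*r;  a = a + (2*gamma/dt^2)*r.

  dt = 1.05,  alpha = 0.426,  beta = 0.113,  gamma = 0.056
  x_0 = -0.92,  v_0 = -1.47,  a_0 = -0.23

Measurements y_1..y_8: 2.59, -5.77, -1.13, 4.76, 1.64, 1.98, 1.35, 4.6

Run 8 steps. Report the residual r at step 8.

step 1: x_pred=-2.5903  r=5.1803  x^+=-0.3835  v^+=-1.1540  a^+=0.2963
step 2: x_pred=-1.4319  r=-4.3381  x^+=-3.2799  v^+=-1.3098  a^+=-0.1444
step 3: x_pred=-4.7348  r=3.6048  x^+=-3.1992  v^+=-1.0735  a^+=0.2218
step 4: x_pred=-4.2041  r=8.9641  x^+=-0.3854  v^+=0.1240  a^+=1.1324
step 5: x_pred=0.3691  r=1.2709  x^+=0.9105  v^+=1.4498  a^+=1.2615
step 6: x_pred=3.1282  r=-1.1482  x^+=2.6391  v^+=2.6509  a^+=1.1449
step 7: x_pred=6.0536  r=-4.7036  x^+=4.0499  v^+=3.3468  a^+=0.6670
step 8: x_pred=7.9317  r=-3.3317  x^+=6.5124  v^+=3.6886  a^+=0.3286

resid = -3.3317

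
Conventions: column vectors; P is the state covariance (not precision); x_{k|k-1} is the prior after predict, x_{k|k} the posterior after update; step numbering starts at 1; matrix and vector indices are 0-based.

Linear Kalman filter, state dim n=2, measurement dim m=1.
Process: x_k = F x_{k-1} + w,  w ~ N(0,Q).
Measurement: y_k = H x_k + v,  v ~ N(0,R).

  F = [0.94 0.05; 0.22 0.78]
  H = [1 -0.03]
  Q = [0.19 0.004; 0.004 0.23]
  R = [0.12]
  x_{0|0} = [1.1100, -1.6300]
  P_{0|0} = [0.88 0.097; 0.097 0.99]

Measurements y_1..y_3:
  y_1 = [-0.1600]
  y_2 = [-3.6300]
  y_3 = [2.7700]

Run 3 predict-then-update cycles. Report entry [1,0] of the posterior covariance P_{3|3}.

P_post[1,0] = 0.0406

step 1: x^-=[0.9619, -1.0272]  P^-=[0.9792 0.2968; 0.2968 0.9082]  S=[1.0822]  K=[0.8966; 0.2491]  nu=[-1.1527]  x^+=[-0.0716, -1.3143]  P^+=[0.1092 0.0551; 0.0551 0.8411]
step 2: x^-=[-0.1330, -1.0409]  P^-=[0.2938 0.1004; 0.1004 0.7659]  S=[0.4085]  K=[0.7119; 0.1896]  nu=[-3.5282]  x^+=[-2.6448, -1.7098]  P^+=[0.0868 0.0453; 0.0453 0.7512]
step 3: x^-=[-2.5716, -1.9155]  P^-=[0.2728 0.0849; 0.0849 0.7068]  S=[0.3884]  K=[0.6959; 0.1641]  nu=[5.2841]  x^+=[1.1058, -1.0482]  P^+=[0.0847 0.0406; 0.0406 0.6963]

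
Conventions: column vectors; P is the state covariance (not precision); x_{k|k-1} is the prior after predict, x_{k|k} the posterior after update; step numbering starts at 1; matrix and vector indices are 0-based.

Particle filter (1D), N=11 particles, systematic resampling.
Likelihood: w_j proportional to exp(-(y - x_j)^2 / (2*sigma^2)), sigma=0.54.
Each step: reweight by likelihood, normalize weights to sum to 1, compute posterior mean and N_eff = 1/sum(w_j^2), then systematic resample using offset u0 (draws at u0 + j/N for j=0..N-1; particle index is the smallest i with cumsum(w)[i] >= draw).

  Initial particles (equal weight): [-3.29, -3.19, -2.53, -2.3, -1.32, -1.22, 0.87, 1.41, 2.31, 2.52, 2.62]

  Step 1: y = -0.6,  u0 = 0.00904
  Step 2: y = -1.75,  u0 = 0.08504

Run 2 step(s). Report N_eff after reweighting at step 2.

N_eff = 10.9230

step 1: w=[0.0000, 0.0000, 0.0017, 0.0073, 0.4270, 0.5373, 0.0255, 0.0010, 0.0000, 0.0000, 0.0000]  mean=-1.2169  Neff=2.1196  idx=[3, 4, 4, 4, 4, 5, 5, 5, 5, 5, 5]
step 2: w=[0.0825, 0.1009, 0.1009, 0.1009, 0.1009, 0.0856, 0.0856, 0.0856, 0.0856, 0.0856, 0.0856]  mean=-1.3495  Neff=10.9230  idx=[1, 1, 2, 3, 4, 5, 6, 7, 8, 9, 10]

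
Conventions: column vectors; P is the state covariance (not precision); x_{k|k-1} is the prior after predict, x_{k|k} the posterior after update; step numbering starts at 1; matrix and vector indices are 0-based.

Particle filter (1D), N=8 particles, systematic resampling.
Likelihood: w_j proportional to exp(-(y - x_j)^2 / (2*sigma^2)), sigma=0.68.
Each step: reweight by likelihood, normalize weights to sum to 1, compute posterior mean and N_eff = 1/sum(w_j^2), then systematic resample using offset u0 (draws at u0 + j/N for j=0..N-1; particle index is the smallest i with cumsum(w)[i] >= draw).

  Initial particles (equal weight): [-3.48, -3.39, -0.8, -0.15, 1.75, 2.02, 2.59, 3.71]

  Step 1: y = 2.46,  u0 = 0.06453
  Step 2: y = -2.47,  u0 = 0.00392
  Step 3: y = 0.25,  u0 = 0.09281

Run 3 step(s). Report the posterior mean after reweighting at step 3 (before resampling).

post_mean = 1.7500

step 1: w=[0.0000, 0.0000, 0.0000, 0.0002, 0.2267, 0.3171, 0.3838, 0.0722]  mean=2.2990  Neff=3.2845  idx=[4, 4, 5, 5, 6, 6, 6, 7]
step 2: w=[0.4634, 0.4634, 0.0364, 0.0364, 0.0001, 0.0001, 0.0001, 0.0000]  mean=1.7699  Neff=2.3140  idx=[0, 0, 0, 0, 1, 1, 1, 1]
step 3: w=[0.1250, 0.1250, 0.1250, 0.1250, 0.1250, 0.1250, 0.1250, 0.1250]  mean=1.7500  Neff=8.0000  idx=[0, 1, 2, 3, 4, 5, 6, 7]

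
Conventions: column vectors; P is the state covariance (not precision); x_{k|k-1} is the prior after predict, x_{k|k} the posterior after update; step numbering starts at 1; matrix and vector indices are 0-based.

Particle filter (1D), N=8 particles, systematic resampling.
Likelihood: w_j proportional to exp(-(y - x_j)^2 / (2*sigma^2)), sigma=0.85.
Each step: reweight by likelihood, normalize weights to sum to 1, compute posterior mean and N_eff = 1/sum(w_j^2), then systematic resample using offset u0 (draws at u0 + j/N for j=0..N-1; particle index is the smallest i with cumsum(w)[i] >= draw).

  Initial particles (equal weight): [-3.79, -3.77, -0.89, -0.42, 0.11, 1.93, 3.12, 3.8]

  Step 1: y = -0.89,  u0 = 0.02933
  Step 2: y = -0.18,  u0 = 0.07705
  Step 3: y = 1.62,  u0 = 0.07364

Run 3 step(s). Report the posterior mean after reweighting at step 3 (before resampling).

post_mean = -0.2253

step 1: w=[0.0013, 0.0014, 0.4221, 0.3623, 0.2113, 0.0017, 0.0000, 0.0000]  mean=-0.5111  Neff=2.8244  idx=[2, 2, 2, 2, 3, 3, 3, 4]
step 2: w=[0.1061, 0.1061, 0.1061, 0.1061, 0.1445, 0.1445, 0.1445, 0.1419]  mean=-0.5443  Neff=7.8212  idx=[0, 1, 3, 4, 5, 5, 6, 7]
step 3: w=[0.0272, 0.0272, 0.0272, 0.1196, 0.1196, 0.1196, 0.1196, 0.4398]  mean=-0.2253  Neff=3.9540  idx=[2, 3, 5, 6, 7, 7, 7, 7]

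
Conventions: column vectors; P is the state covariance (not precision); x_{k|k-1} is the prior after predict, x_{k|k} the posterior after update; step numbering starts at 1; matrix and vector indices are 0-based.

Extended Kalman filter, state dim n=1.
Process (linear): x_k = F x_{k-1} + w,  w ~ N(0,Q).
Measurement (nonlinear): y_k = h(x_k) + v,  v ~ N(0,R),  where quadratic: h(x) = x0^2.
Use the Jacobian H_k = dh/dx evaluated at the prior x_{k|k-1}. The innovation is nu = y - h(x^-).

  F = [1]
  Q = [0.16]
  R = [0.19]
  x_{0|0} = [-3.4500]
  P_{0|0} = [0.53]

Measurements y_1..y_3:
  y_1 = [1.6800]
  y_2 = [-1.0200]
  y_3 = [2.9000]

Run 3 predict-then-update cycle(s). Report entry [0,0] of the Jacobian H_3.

H_jac[0,0] = -1.6331

step 1: x^-=[-3.4500]  P^-=[0.6900]  H_jac=[-6.9000]  S=[33.0409]  K=[-0.1441]  nu=[-10.2225]  x^+=[-1.9770]  P^+=[0.0040]
step 2: x^-=[-1.9770]  P^-=[0.1640]  H_jac=[-3.9540]  S=[2.7535]  K=[-0.2355]  nu=[-4.9285]  x^+=[-0.8165]  P^+=[0.0113]
step 3: x^-=[-0.8165]  P^-=[0.1713]  H_jac=[-1.6331]  S=[0.6469]  K=[-0.4325]  nu=[2.2333]  x^+=[-1.7824]  P^+=[0.0503]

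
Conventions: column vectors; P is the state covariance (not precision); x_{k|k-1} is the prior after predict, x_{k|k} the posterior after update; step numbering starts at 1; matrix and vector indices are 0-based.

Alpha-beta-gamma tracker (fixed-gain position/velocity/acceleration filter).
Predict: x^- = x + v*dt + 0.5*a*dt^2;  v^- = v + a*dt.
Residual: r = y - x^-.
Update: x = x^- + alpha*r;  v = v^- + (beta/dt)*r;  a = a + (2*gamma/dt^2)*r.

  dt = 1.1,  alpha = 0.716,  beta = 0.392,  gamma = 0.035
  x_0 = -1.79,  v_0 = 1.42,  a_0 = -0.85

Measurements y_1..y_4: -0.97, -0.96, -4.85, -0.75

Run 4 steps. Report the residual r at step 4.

resid = 6.6515

step 1: x_pred=-0.7423  r=-0.2277  x^+=-0.9053  v^+=0.4038  a^+=-0.8632
step 2: x_pred=-0.9833  r=0.0233  x^+=-0.9666  v^+=-0.5373  a^+=-0.8618
step 3: x_pred=-2.0791  r=-2.7709  x^+=-4.0631  v^+=-2.4728  a^+=-1.0221
step 4: x_pred=-7.4015  r=6.6515  x^+=-2.6390  v^+=-1.2268  a^+=-0.6373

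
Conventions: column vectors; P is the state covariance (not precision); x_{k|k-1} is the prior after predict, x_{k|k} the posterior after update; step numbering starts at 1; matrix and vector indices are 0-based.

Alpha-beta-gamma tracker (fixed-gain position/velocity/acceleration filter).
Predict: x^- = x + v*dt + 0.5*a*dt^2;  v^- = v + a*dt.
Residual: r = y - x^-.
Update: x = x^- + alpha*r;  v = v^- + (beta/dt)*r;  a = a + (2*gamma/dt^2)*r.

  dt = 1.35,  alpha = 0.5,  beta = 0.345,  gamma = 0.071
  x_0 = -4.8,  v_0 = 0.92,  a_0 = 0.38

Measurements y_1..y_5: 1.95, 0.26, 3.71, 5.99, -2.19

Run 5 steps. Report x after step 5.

x_post = 4.3974

step 1: x_pred=-3.2117  r=5.1617  x^+=-0.6309  v^+=2.7521  a^+=0.7822
step 2: x_pred=3.7972  r=-3.5372  x^+=2.0286  v^+=2.9041  a^+=0.5066
step 3: x_pred=6.4107  r=-2.7007  x^+=5.0604  v^+=2.8978  a^+=0.2961
step 4: x_pred=9.2422  r=-3.2522  x^+=7.6161  v^+=2.4664  a^+=0.0427
step 5: x_pred=10.9847  r=-13.1747  x^+=4.3974  v^+=-0.8427  a^+=-0.9838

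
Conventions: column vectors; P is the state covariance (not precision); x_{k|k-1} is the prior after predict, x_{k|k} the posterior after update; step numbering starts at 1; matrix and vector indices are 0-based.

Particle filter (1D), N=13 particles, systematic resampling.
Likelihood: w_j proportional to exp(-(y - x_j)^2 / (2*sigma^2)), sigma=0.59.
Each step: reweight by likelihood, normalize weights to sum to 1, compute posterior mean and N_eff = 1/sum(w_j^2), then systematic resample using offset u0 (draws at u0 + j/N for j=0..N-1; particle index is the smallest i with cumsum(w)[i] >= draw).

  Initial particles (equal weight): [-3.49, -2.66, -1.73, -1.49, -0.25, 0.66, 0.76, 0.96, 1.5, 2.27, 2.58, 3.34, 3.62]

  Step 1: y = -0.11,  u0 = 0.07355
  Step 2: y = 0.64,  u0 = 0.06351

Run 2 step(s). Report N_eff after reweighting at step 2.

N_eff = 10.2303

step 1: w=[0.0000, 0.0000, 0.0113, 0.0318, 0.4762, 0.2090, 0.1651, 0.0946, 0.0118, 0.0001, 0.0000, 0.0000, 0.0000]  mean=0.1863  Neff=3.2475  idx=[4, 4, 4, 4, 4, 4, 5, 5, 5, 6, 6, 7, 8]
step 2: w=[0.0396, 0.0396, 0.0396, 0.0396, 0.0396, 0.0396, 0.1235, 0.1235, 0.1235, 0.1211, 0.1211, 0.1067, 0.0427]  mean=0.5358  Neff=10.2303  idx=[1, 3, 5, 6, 7, 7, 8, 8, 9, 10, 10, 11, 12]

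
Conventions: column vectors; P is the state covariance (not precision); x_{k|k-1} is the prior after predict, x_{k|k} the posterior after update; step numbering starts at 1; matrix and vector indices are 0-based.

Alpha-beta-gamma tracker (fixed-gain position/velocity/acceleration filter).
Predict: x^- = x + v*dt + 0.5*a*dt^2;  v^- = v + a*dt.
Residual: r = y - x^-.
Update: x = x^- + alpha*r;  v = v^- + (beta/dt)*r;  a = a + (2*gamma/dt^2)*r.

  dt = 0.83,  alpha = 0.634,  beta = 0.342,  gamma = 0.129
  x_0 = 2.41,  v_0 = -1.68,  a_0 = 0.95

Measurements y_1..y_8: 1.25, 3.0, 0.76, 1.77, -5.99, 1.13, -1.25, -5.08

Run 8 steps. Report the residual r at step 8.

resid = -1.5957

step 1: x_pred=1.3428  r=-0.0928  x^+=1.2840  v^+=-0.9297  a^+=0.9152
step 2: x_pred=0.8275  r=2.1725  x^+=2.2049  v^+=0.7251  a^+=1.7288
step 3: x_pred=3.4022  r=-2.6422  x^+=1.7270  v^+=1.0713  a^+=0.7393
step 4: x_pred=2.8709  r=-1.1009  x^+=2.1729  v^+=1.2313  a^+=0.3270
step 5: x_pred=3.3076  r=-9.2976  x^+=-2.5871  v^+=-2.3283  a^+=-3.1550
step 6: x_pred=-5.6063  r=6.7363  x^+=-1.3355  v^+=-2.1712  a^+=-0.6322
step 7: x_pred=-3.3554  r=2.1054  x^+=-2.0206  v^+=-1.8284  a^+=0.1563
step 8: x_pred=-3.4843  r=-1.5957  x^+=-4.4960  v^+=-2.3562  a^+=-0.4413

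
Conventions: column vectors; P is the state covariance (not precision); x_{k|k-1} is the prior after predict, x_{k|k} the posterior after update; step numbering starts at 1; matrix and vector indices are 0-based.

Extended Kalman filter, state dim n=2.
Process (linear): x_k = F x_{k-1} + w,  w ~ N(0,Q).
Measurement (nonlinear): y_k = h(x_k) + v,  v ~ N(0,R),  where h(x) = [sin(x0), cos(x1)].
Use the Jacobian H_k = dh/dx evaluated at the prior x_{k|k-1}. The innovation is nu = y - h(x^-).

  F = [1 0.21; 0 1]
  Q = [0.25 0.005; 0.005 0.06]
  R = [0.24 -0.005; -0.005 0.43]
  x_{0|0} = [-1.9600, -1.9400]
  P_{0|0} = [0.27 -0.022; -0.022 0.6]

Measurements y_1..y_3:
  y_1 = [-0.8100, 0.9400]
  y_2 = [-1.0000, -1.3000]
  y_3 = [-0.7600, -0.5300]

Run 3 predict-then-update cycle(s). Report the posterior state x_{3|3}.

x_post = [-2.4631, -1.9256]

step 1: x^-=[-2.3674, -1.9400]  P^-=[0.5372 0.1090; 0.1090 0.6600]  H_jac=[-0.7150 0.0000; 0.0000 0.9326]  S=[0.5146 -0.0777; -0.0777 1.0040]  K=[-0.7397 0.0440; -0.0596 0.6084]  nu=[-0.1109, 1.3009]  x^+=[-2.2281, -1.1419]  P^+=[0.2486 0.0243; 0.0243 0.2808]
step 2: x^-=[-2.4679, -1.1419]  P^-=[0.5212 0.0882; 0.0882 0.3408]  H_jac=[-0.7815 0.0000; 0.0000 0.9094]  S=[0.5583 -0.0677; -0.0677 0.7119]  K=[-0.7242 0.0438; -0.0715 0.4286]  nu=[-0.3762, -1.7159]  x^+=[-2.2707, -1.8504]  P^+=[0.2227 0.0247; 0.0247 0.2031]
step 3: x^-=[-2.6593, -1.8504]  P^-=[0.4920 0.0723; 0.0723 0.2631]  H_jac=[-0.8859 0.0000; 0.0000 0.9612]  S=[0.6262 -0.0666; -0.0666 0.6730]  K=[-0.6924 0.0348; -0.0631 0.3694]  nu=[-0.2962, -0.2540]  x^+=[-2.4631, -1.9256]  P^+=[0.1878 0.0192; 0.0192 0.1656]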